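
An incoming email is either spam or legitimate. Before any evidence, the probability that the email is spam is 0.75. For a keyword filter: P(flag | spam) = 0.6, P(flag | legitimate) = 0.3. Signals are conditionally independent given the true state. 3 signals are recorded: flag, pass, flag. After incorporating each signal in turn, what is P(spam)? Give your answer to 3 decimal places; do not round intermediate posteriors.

After 'flag': P(spam) = 0.6·0.7500 / (0.6·0.7500 + 0.3·0.2500) ≈ 0.8571
After 'pass': P(spam) = 0.4·0.8571 / (0.4·0.8571 + 0.7·0.1429) ≈ 0.7742
After 'flag': P(spam) = 0.6·0.7742 / (0.6·0.7742 + 0.3·0.2258) ≈ 0.8727

0.873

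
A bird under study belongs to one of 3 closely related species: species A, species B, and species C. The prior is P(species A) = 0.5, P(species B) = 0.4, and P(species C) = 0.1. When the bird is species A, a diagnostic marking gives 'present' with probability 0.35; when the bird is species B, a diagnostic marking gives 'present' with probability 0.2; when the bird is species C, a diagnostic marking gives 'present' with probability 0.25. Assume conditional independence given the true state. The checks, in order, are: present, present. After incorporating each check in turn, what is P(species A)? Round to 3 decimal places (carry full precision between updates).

After 'present': normaliser = 0.35·0.5000 + 0.2·0.4000 + 0.25·0.1000; P(species A) ≈ 0.6250, P(species B) ≈ 0.2857, P(species C) ≈ 0.0893
After 'present': normaliser = 0.35·0.6250 + 0.2·0.2857 + 0.25·0.0893; P(species A) ≈ 0.7335, P(species B) ≈ 0.1916, P(species C) ≈ 0.0749

0.734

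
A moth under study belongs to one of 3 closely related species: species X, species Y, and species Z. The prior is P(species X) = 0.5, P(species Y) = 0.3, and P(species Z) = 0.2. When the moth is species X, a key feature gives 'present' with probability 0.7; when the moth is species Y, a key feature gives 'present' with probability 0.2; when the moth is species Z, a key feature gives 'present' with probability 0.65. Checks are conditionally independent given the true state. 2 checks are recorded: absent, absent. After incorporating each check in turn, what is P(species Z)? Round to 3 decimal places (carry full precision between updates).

After 'absent': normaliser = 0.3·0.5000 + 0.8·0.3000 + 0.35·0.2000; P(species X) ≈ 0.3261, P(species Y) ≈ 0.5217, P(species Z) ≈ 0.1522
After 'absent': normaliser = 0.3·0.3261 + 0.8·0.5217 + 0.35·0.1522; P(species X) ≈ 0.1721, P(species Y) ≈ 0.7342, P(species Z) ≈ 0.0937

0.094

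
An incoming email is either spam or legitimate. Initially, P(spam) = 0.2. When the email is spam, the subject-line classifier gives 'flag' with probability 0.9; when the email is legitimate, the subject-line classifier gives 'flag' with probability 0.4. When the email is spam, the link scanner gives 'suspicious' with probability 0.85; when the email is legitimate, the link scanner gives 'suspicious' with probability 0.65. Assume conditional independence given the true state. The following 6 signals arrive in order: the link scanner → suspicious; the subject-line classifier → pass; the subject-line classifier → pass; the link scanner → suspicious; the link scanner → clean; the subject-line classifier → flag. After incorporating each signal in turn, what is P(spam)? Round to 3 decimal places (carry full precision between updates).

After the link scanner='suspicious': P(spam) = 0.85·0.2000 / (0.85·0.2000 + 0.65·0.8000) ≈ 0.2464
After the subject-line classifier='pass': P(spam) = 0.1·0.2464 / (0.1·0.2464 + 0.6·0.7536) ≈ 0.0517
After the subject-line classifier='pass': P(spam) = 0.1·0.0517 / (0.1·0.0517 + 0.6·0.9483) ≈ 0.0090
After the link scanner='suspicious': P(spam) = 0.85·0.0090 / (0.85·0.0090 + 0.65·0.9910) ≈ 0.0117
After the link scanner='clean': P(spam) = 0.15·0.0117 / (0.15·0.0117 + 0.35·0.9883) ≈ 0.0051
After the subject-line classifier='flag': P(spam) = 0.9·0.0051 / (0.9·0.0051 + 0.4·0.9949) ≈ 0.0113

0.011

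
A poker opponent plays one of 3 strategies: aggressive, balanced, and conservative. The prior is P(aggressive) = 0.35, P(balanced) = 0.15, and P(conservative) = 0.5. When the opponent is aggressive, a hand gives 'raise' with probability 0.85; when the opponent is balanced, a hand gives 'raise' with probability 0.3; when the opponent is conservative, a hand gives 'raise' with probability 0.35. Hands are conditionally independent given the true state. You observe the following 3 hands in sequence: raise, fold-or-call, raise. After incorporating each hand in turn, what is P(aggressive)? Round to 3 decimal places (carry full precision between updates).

0.435

After 'raise': normaliser = 0.85·0.3500 + 0.3·0.1500 + 0.35·0.5000; P(aggressive) ≈ 0.5749, P(balanced) ≈ 0.0870, P(conservative) ≈ 0.3382
After 'fold-or-call': normaliser = 0.15·0.5749 + 0.7·0.0870 + 0.65·0.3382; P(aggressive) ≈ 0.2350, P(balanced) ≈ 0.1659, P(conservative) ≈ 0.5991
After 'raise': normaliser = 0.85·0.2350 + 0.3·0.1659 + 0.35·0.5991; P(aggressive) ≈ 0.4350, P(balanced) ≈ 0.1084, P(conservative) ≈ 0.4566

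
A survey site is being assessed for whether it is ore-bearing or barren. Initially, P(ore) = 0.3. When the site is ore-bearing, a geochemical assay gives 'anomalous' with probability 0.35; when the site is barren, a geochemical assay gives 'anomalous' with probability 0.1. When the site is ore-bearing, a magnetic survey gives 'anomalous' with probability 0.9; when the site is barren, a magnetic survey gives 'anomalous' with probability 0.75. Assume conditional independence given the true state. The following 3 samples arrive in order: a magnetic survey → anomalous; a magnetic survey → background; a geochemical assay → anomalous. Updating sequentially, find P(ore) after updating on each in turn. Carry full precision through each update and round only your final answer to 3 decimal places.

After a magnetic survey='anomalous': P(ore) = 0.9·0.3000 / (0.9·0.3000 + 0.75·0.7000) ≈ 0.3396
After a magnetic survey='background': P(ore) = 0.1·0.3396 / (0.1·0.3396 + 0.25·0.6604) ≈ 0.1706
After a geochemical assay='anomalous': P(ore) = 0.35·0.1706 / (0.35·0.1706 + 0.1·0.8294) ≈ 0.4186

0.419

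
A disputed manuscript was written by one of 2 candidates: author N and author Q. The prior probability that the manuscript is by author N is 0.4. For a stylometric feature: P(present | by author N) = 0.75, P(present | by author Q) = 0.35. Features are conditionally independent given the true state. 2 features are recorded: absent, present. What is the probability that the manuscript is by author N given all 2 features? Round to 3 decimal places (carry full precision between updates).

Each posterior becomes the prior for the next update.
After 'absent': P(author N) = 0.25·0.4000 / (0.25·0.4000 + 0.65·0.6000) ≈ 0.2041
After 'present': P(author N) = 0.75·0.2041 / (0.75·0.2041 + 0.35·0.7959) ≈ 0.3546

0.355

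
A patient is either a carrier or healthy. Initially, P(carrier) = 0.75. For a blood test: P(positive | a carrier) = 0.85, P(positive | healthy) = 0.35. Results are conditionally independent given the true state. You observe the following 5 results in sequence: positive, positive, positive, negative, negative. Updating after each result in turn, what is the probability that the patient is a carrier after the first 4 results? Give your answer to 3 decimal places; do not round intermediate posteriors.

After 'positive': P(carrier) = 0.85·0.7500 / (0.85·0.7500 + 0.35·0.2500) ≈ 0.8793
After 'positive': P(carrier) = 0.85·0.8793 / (0.85·0.8793 + 0.35·0.1207) ≈ 0.9465
After 'positive': P(carrier) = 0.85·0.9465 / (0.85·0.9465 + 0.35·0.0535) ≈ 0.9773
After 'negative': P(carrier) = 0.15·0.9773 / (0.15·0.9773 + 0.65·0.0227) ≈ 0.9084

0.908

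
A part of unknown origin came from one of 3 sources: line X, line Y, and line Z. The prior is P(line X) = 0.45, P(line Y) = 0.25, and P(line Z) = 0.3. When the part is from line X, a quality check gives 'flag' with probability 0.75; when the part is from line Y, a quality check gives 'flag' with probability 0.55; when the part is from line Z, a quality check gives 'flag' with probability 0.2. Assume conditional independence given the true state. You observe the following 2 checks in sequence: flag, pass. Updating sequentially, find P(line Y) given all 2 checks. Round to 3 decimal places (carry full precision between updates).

Each posterior becomes the prior for the next update.
After 'flag': normaliser = 0.75·0.4500 + 0.55·0.2500 + 0.2·0.3000; P(line X) ≈ 0.6308, P(line Y) ≈ 0.2570, P(line Z) ≈ 0.1121
After 'pass': normaliser = 0.25·0.6308 + 0.45·0.2570 + 0.8·0.1121; P(line X) ≈ 0.4344, P(line Y) ≈ 0.3185, P(line Z) ≈ 0.2471

0.319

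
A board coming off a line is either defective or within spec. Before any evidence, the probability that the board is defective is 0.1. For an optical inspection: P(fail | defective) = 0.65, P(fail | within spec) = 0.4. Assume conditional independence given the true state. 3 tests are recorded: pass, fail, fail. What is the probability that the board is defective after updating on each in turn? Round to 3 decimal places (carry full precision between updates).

After 'pass': P(defective) = 0.35·0.1000 / (0.35·0.1000 + 0.6·0.9000) ≈ 0.0609
After 'fail': P(defective) = 0.65·0.0609 / (0.65·0.0609 + 0.4·0.9391) ≈ 0.0953
After 'fail': P(defective) = 0.65·0.0953 / (0.65·0.0953 + 0.4·0.9047) ≈ 0.1461

0.146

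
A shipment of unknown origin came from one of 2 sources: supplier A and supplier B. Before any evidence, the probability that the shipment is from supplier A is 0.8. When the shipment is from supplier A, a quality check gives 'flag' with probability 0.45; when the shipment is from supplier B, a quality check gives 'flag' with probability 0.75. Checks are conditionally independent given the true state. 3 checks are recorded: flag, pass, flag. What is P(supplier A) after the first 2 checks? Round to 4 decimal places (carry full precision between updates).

0.8408

After 'flag': P(supplier A) = 0.45·0.8000 / (0.45·0.8000 + 0.75·0.2000) ≈ 0.7059
After 'pass': P(supplier A) = 0.55·0.7059 / (0.55·0.7059 + 0.25·0.2941) ≈ 0.8408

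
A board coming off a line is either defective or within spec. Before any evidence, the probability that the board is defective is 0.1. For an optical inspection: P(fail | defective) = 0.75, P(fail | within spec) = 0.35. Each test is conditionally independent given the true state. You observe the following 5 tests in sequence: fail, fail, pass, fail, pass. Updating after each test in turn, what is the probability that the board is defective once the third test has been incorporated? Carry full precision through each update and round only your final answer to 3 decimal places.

0.164

Apply Bayes' rule sequentially, carrying P(defective) forward.
After 'fail': P(defective) = 0.75·0.1000 / (0.75·0.1000 + 0.35·0.9000) ≈ 0.1923
After 'fail': P(defective) = 0.75·0.1923 / (0.75·0.1923 + 0.35·0.8077) ≈ 0.3378
After 'pass': P(defective) = 0.25·0.3378 / (0.25·0.3378 + 0.65·0.6622) ≈ 0.1640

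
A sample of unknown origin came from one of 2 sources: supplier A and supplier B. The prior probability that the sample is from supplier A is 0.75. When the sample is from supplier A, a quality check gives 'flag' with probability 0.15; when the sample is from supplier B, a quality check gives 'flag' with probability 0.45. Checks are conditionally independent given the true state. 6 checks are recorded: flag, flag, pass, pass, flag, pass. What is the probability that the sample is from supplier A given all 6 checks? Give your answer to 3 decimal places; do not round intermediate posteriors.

After 'flag': P(supplier A) = 0.15·0.7500 / (0.15·0.7500 + 0.45·0.2500) ≈ 0.5000
After 'flag': P(supplier A) = 0.15·0.5000 / (0.15·0.5000 + 0.45·0.5000) ≈ 0.2500
After 'pass': P(supplier A) = 0.85·0.2500 / (0.85·0.2500 + 0.55·0.7500) ≈ 0.3400
After 'pass': P(supplier A) = 0.85·0.3400 / (0.85·0.3400 + 0.55·0.6600) ≈ 0.4433
After 'flag': P(supplier A) = 0.15·0.4433 / (0.15·0.4433 + 0.45·0.5567) ≈ 0.2097
After 'pass': P(supplier A) = 0.85·0.2097 / (0.85·0.2097 + 0.55·0.7903) ≈ 0.2908

0.291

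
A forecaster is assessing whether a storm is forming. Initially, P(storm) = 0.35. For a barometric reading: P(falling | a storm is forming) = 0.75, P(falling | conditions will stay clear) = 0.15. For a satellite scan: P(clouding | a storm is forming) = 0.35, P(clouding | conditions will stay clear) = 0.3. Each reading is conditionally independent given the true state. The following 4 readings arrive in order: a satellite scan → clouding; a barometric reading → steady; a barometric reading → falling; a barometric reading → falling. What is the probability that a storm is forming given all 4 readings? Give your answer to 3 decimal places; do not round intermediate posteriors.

0.822

After a satellite scan='clouding': P(storm) = 0.35·0.3500 / (0.35·0.3500 + 0.3·0.6500) ≈ 0.3858
After a barometric reading='steady': P(storm) = 0.25·0.3858 / (0.25·0.3858 + 0.85·0.6142) ≈ 0.1560
After a barometric reading='falling': P(storm) = 0.75·0.1560 / (0.75·0.1560 + 0.15·0.8440) ≈ 0.4802
After a barometric reading='falling': P(storm) = 0.75·0.4802 / (0.75·0.4802 + 0.15·0.5198) ≈ 0.8220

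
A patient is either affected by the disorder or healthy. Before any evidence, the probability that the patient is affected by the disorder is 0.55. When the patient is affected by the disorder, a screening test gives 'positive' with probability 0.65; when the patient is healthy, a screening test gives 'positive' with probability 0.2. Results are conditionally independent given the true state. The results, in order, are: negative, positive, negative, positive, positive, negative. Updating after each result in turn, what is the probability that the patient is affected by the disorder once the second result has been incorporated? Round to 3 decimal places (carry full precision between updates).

After 'negative': P(affected) = 0.35·0.5500 / (0.35·0.5500 + 0.8·0.4500) ≈ 0.3484
After 'positive': P(affected) = 0.65·0.3484 / (0.65·0.3484 + 0.2·0.6516) ≈ 0.6347

0.635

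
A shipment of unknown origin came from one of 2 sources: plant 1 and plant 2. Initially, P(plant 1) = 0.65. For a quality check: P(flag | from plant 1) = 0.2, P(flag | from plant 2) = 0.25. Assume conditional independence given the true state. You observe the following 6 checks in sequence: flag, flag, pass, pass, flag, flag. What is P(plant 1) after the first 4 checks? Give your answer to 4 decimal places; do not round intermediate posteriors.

0.5749

After 'flag': P(plant 1) = 0.2·0.6500 / (0.2·0.6500 + 0.25·0.3500) ≈ 0.5977
After 'flag': P(plant 1) = 0.2·0.5977 / (0.2·0.5977 + 0.25·0.4023) ≈ 0.5431
After 'pass': P(plant 1) = 0.8·0.5431 / (0.8·0.5431 + 0.75·0.4569) ≈ 0.5590
After 'pass': P(plant 1) = 0.8·0.5590 / (0.8·0.5590 + 0.75·0.4410) ≈ 0.5749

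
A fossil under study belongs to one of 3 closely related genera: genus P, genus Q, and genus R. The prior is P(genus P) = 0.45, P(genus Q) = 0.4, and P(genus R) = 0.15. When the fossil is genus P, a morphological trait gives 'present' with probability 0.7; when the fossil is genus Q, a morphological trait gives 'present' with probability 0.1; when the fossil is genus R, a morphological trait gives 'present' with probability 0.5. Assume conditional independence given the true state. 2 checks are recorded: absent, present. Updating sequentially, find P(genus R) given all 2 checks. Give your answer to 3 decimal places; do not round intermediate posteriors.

After 'absent': normaliser = 0.3·0.4500 + 0.9·0.4000 + 0.5·0.1500; P(genus P) ≈ 0.2368, P(genus Q) ≈ 0.6316, P(genus R) ≈ 0.1316
After 'present': normaliser = 0.7·0.2368 + 0.1·0.6316 + 0.5·0.1316; P(genus P) ≈ 0.5625, P(genus Q) ≈ 0.2143, P(genus R) ≈ 0.2232

0.223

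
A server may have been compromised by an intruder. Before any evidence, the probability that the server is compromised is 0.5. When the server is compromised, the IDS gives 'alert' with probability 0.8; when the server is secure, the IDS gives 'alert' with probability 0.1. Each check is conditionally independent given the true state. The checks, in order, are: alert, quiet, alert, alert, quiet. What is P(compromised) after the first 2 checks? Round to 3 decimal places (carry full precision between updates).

After 'alert': P(compromised) = 0.8·0.5000 / (0.8·0.5000 + 0.1·0.5000) ≈ 0.8889
After 'quiet': P(compromised) = 0.2·0.8889 / (0.2·0.8889 + 0.9·0.1111) ≈ 0.6400

0.640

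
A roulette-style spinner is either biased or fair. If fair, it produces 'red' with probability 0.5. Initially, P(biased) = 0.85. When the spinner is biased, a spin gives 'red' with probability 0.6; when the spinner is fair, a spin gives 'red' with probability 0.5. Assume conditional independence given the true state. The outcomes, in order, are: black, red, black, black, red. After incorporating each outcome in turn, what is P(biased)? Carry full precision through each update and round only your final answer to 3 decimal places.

After 'black': P(biased) = 0.4·0.8500 / (0.4·0.8500 + 0.5·0.1500) ≈ 0.8193
After 'red': P(biased) = 0.6·0.8193 / (0.6·0.8193 + 0.5·0.1807) ≈ 0.8447
After 'black': P(biased) = 0.4·0.8447 / (0.4·0.8447 + 0.5·0.1553) ≈ 0.8132
After 'black': P(biased) = 0.4·0.8132 / (0.4·0.8132 + 0.5·0.1868) ≈ 0.7769
After 'red': P(biased) = 0.6·0.7769 / (0.6·0.7769 + 0.5·0.2231) ≈ 0.8069

0.807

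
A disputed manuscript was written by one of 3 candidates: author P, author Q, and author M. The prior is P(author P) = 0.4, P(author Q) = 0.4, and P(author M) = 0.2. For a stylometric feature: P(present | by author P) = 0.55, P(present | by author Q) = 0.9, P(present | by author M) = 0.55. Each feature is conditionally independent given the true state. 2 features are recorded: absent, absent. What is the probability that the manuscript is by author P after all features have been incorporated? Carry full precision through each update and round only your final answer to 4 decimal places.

0.6454

Apply Bayes' rule sequentially, carrying P(author P) forward.
After 'absent': normaliser = 0.45·0.4000 + 0.1·0.4000 + 0.45·0.2000; P(author P) ≈ 0.5806, P(author Q) ≈ 0.1290, P(author M) ≈ 0.2903
After 'absent': normaliser = 0.45·0.5806 + 0.1·0.1290 + 0.45·0.2903; P(author P) ≈ 0.6454, P(author Q) ≈ 0.0319, P(author M) ≈ 0.3227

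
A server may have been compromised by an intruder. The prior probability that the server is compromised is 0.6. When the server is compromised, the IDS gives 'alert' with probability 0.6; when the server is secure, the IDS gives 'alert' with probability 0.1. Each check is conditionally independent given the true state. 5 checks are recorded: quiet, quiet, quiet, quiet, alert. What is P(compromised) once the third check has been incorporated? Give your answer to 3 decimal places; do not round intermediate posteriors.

After 'quiet': P(compromised) = 0.4·0.6000 / (0.4·0.6000 + 0.9·0.4000) ≈ 0.4000
After 'quiet': P(compromised) = 0.4·0.4000 / (0.4·0.4000 + 0.9·0.6000) ≈ 0.2286
After 'quiet': P(compromised) = 0.4·0.2286 / (0.4·0.2286 + 0.9·0.7714) ≈ 0.1164

0.116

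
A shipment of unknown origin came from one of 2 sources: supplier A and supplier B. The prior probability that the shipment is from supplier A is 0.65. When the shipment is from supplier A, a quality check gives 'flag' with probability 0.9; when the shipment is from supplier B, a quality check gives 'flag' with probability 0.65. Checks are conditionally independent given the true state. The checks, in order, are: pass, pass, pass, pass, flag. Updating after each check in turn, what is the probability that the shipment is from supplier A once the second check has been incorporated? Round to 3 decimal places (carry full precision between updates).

0.132

After 'pass': P(supplier A) = 0.1·0.6500 / (0.1·0.6500 + 0.35·0.3500) ≈ 0.3467
After 'pass': P(supplier A) = 0.1·0.3467 / (0.1·0.3467 + 0.35·0.6533) ≈ 0.1316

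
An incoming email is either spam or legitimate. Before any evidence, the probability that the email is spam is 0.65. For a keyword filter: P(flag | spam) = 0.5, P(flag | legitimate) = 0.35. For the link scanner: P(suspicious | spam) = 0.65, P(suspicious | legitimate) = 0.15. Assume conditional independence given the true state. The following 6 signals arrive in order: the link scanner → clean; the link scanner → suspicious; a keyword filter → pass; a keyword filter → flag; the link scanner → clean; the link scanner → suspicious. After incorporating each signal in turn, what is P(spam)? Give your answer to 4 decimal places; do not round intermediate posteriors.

Apply Bayes' rule sequentially, carrying P(spam) forward.
After the link scanner='clean': P(spam) = 0.35·0.6500 / (0.35·0.6500 + 0.85·0.3500) ≈ 0.4333
After the link scanner='suspicious': P(spam) = 0.65·0.4333 / (0.65·0.4333 + 0.15·0.5667) ≈ 0.7682
After a keyword filter='pass': P(spam) = 0.5·0.7682 / (0.5·0.7682 + 0.65·0.2318) ≈ 0.7182
After a keyword filter='flag': P(spam) = 0.5·0.7182 / (0.5·0.7182 + 0.35·0.2818) ≈ 0.7846
After the link scanner='clean': P(spam) = 0.35·0.7846 / (0.35·0.7846 + 0.85·0.2154) ≈ 0.5999
After the link scanner='suspicious': P(spam) = 0.65·0.5999 / (0.65·0.5999 + 0.15·0.4001) ≈ 0.8666

0.8666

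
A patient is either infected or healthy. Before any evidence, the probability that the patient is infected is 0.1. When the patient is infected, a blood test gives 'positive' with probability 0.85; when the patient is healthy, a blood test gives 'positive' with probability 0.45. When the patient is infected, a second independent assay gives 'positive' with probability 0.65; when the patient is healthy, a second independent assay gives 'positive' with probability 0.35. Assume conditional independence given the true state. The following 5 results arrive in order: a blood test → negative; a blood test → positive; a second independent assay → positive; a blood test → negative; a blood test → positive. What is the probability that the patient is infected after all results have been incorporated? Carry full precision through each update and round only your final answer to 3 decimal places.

0.052

Each posterior becomes the prior for the next update.
After a blood test='negative': P(infected) = 0.15·0.1000 / (0.15·0.1000 + 0.55·0.9000) ≈ 0.0294
After a blood test='positive': P(infected) = 0.85·0.0294 / (0.85·0.0294 + 0.45·0.9706) ≈ 0.0541
After a second independent assay='positive': P(infected) = 0.65·0.0541 / (0.65·0.0541 + 0.35·0.9459) ≈ 0.0961
After a blood test='negative': P(infected) = 0.15·0.0961 / (0.15·0.0961 + 0.55·0.9039) ≈ 0.0282
After a blood test='positive': P(infected) = 0.85·0.0282 / (0.85·0.0282 + 0.45·0.9718) ≈ 0.0519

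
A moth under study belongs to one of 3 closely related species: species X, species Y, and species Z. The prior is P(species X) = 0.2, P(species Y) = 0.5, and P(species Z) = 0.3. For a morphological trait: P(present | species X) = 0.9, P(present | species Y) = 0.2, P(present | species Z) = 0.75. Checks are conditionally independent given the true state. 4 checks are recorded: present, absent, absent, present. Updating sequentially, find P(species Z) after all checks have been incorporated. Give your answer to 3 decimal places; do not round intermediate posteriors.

After 'present': normaliser = 0.9·0.2000 + 0.2·0.5000 + 0.75·0.3000; P(species X) ≈ 0.3564, P(species Y) ≈ 0.1980, P(species Z) ≈ 0.4455
After 'absent': normaliser = 0.1·0.3564 + 0.8·0.1980 + 0.25·0.4455; P(species X) ≈ 0.1167, P(species Y) ≈ 0.5186, P(species Z) ≈ 0.3647
After 'absent': normaliser = 0.1·0.1167 + 0.8·0.5186 + 0.25·0.3647; P(species X) ≈ 0.0225, P(species Y) ≈ 0.8014, P(species Z) ≈ 0.1761
After 'present': normaliser = 0.9·0.0225 + 0.2·0.8014 + 0.75·0.1761; P(species X) ≈ 0.0649, P(species Y) ≈ 0.5127, P(species Z) ≈ 0.4224

0.422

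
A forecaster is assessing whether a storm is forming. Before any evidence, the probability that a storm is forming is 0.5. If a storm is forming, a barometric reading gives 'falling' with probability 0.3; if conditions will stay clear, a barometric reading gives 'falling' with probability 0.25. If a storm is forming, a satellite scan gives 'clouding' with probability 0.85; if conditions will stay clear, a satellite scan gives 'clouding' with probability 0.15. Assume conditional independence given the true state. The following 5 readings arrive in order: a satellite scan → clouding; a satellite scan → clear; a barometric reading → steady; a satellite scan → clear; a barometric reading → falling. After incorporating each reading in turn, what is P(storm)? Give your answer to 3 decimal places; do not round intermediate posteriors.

Apply Bayes' rule sequentially, carrying P(storm) forward.
After a satellite scan='clouding': P(storm) = 0.85·0.5000 / (0.85·0.5000 + 0.15·0.5000) ≈ 0.8500
After a satellite scan='clear': P(storm) = 0.15·0.8500 / (0.15·0.8500 + 0.85·0.1500) ≈ 0.5000
After a barometric reading='steady': P(storm) = 0.7·0.5000 / (0.7·0.5000 + 0.75·0.5000) ≈ 0.4828
After a satellite scan='clear': P(storm) = 0.15·0.4828 / (0.15·0.4828 + 0.85·0.5172) ≈ 0.1414
After a barometric reading='falling': P(storm) = 0.3·0.1414 / (0.3·0.1414 + 0.25·0.8586) ≈ 0.1650

0.165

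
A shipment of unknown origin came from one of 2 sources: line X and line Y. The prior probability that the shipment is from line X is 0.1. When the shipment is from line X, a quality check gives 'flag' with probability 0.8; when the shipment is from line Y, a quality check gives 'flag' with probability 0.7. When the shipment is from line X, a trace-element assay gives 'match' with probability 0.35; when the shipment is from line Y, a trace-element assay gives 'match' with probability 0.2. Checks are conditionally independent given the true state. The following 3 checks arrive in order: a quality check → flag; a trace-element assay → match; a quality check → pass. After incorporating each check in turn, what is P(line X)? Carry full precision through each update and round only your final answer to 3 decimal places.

0.129

After a quality check='flag': P(line X) = 0.8·0.1000 / (0.8·0.1000 + 0.7·0.9000) ≈ 0.1127
After a trace-element assay='match': P(line X) = 0.35·0.1127 / (0.35·0.1127 + 0.2·0.8873) ≈ 0.1818
After a quality check='pass': P(line X) = 0.2·0.1818 / (0.2·0.1818 + 0.3·0.8182) ≈ 0.1290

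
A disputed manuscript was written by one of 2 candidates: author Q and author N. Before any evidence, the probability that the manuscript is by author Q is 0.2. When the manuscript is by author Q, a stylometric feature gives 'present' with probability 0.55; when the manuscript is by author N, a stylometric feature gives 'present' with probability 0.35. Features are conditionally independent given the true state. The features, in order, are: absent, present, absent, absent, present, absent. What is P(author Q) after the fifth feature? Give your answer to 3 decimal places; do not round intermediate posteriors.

Apply Bayes' rule sequentially, carrying P(author Q) forward.
After 'absent': P(author Q) = 0.45·0.2000 / (0.45·0.2000 + 0.65·0.8000) ≈ 0.1475
After 'present': P(author Q) = 0.55·0.1475 / (0.55·0.1475 + 0.35·0.8525) ≈ 0.2138
After 'absent': P(author Q) = 0.45·0.2138 / (0.45·0.2138 + 0.65·0.7862) ≈ 0.1585
After 'absent': P(author Q) = 0.45·0.1585 / (0.45·0.1585 + 0.65·0.8415) ≈ 0.1153
After 'present': P(author Q) = 0.55·0.1153 / (0.55·0.1153 + 0.35·0.8847) ≈ 0.1700

0.170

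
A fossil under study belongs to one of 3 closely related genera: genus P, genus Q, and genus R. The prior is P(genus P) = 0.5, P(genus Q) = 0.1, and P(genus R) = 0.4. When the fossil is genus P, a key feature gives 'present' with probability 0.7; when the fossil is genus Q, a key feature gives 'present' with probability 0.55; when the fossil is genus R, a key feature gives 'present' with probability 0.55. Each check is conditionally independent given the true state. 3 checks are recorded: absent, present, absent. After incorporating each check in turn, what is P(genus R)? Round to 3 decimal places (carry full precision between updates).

After 'absent': normaliser = 0.3·0.5000 + 0.45·0.1000 + 0.45·0.4000; P(genus P) ≈ 0.4000, P(genus Q) ≈ 0.1200, P(genus R) ≈ 0.4800
After 'present': normaliser = 0.7·0.4000 + 0.55·0.1200 + 0.55·0.4800; P(genus P) ≈ 0.4590, P(genus Q) ≈ 0.1082, P(genus R) ≈ 0.4328
After 'absent': normaliser = 0.3·0.4590 + 0.45·0.1082 + 0.45·0.4328; P(genus P) ≈ 0.3613, P(genus Q) ≈ 0.1277, P(genus R) ≈ 0.5110

0.511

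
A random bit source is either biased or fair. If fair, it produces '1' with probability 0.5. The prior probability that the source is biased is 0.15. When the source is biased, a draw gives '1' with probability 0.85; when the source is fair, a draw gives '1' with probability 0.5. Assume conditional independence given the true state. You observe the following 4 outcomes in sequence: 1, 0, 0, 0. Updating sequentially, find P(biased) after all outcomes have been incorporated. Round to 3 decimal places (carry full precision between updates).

0.008

After '1': P(biased) = 0.85·0.1500 / (0.85·0.1500 + 0.5·0.8500) ≈ 0.2308
After '0': P(biased) = 0.15·0.2308 / (0.15·0.2308 + 0.5·0.7692) ≈ 0.0826
After '0': P(biased) = 0.15·0.0826 / (0.15·0.0826 + 0.5·0.9174) ≈ 0.0263
After '0': P(biased) = 0.15·0.0263 / (0.15·0.0263 + 0.5·0.9737) ≈ 0.0080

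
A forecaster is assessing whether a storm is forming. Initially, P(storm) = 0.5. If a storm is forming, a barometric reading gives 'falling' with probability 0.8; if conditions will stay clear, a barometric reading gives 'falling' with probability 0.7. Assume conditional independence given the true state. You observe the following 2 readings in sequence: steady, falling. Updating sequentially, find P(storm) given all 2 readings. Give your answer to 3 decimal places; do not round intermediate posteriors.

After 'steady': P(storm) = 0.2·0.5000 / (0.2·0.5000 + 0.3·0.5000) ≈ 0.4000
After 'falling': P(storm) = 0.8·0.4000 / (0.8·0.4000 + 0.7·0.6000) ≈ 0.4324

0.432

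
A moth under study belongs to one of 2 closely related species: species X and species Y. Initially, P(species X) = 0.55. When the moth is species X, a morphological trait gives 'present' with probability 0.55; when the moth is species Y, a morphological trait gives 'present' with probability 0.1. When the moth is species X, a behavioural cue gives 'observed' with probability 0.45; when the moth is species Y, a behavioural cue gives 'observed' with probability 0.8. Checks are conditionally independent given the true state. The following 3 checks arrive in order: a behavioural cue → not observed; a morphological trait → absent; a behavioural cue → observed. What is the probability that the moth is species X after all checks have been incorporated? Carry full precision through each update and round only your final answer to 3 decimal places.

After a behavioural cue='not observed': P(species X) = 0.55·0.5500 / (0.55·0.5500 + 0.2·0.4500) ≈ 0.7707
After a morphological trait='absent': P(species X) = 0.45·0.7707 / (0.45·0.7707 + 0.9·0.2293) ≈ 0.6269
After a behavioural cue='observed': P(species X) = 0.45·0.6269 / (0.45·0.6269 + 0.8·0.3731) ≈ 0.4859

0.486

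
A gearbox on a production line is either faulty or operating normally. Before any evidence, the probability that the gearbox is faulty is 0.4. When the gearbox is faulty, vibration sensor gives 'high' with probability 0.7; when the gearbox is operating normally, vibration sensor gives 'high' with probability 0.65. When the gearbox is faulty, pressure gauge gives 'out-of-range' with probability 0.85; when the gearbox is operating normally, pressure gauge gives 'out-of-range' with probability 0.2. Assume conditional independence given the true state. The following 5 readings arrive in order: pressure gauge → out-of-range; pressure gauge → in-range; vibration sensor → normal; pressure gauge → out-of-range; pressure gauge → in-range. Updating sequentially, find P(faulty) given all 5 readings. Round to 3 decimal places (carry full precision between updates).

0.266

Each posterior becomes the prior for the next update.
After pressure gauge='out-of-range': P(faulty) = 0.85·0.4000 / (0.85·0.4000 + 0.2·0.6000) ≈ 0.7391
After pressure gauge='in-range': P(faulty) = 0.15·0.7391 / (0.15·0.7391 + 0.8·0.2609) ≈ 0.3469
After vibration sensor='normal': P(faulty) = 0.3·0.3469 / (0.3·0.3469 + 0.35·0.6531) ≈ 0.3129
After pressure gauge='out-of-range': P(faulty) = 0.85·0.3129 / (0.85·0.3129 + 0.2·0.6871) ≈ 0.6593
After pressure gauge='in-range': P(faulty) = 0.15·0.6593 / (0.15·0.6593 + 0.8·0.3407) ≈ 0.2663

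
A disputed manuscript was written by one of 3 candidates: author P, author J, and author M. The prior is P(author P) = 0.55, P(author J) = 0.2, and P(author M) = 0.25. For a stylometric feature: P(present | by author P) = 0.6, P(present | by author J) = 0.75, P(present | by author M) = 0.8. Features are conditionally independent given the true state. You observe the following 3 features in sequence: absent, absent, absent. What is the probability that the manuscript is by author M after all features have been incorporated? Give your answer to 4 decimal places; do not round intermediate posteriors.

0.0496

After 'absent': normaliser = 0.4·0.5500 + 0.25·0.2000 + 0.2·0.2500; P(author P) ≈ 0.6875, P(author J) ≈ 0.1562, P(author M) ≈ 0.1562
After 'absent': normaliser = 0.4·0.6875 + 0.25·0.1562 + 0.2·0.1562; P(author P) ≈ 0.7964, P(author J) ≈ 0.1131, P(author M) ≈ 0.0905
After 'absent': normaliser = 0.4·0.7964 + 0.25·0.1131 + 0.2·0.0905; P(author P) ≈ 0.8729, P(author J) ≈ 0.0775, P(author M) ≈ 0.0496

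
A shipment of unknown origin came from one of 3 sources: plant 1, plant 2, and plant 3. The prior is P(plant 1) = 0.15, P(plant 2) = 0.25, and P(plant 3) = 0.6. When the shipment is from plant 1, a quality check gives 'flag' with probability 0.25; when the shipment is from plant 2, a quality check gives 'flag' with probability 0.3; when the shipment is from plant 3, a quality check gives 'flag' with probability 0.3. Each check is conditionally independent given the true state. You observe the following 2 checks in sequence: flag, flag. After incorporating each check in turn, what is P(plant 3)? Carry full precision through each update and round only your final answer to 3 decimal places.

0.629

Each posterior becomes the prior for the next update.
After 'flag': normaliser = 0.25·0.1500 + 0.3·0.2500 + 0.3·0.6000; P(plant 1) ≈ 0.1282, P(plant 2) ≈ 0.2564, P(plant 3) ≈ 0.6154
After 'flag': normaliser = 0.25·0.1282 + 0.3·0.2564 + 0.3·0.6154; P(plant 1) ≈ 0.1092, P(plant 2) ≈ 0.2620, P(plant 3) ≈ 0.6288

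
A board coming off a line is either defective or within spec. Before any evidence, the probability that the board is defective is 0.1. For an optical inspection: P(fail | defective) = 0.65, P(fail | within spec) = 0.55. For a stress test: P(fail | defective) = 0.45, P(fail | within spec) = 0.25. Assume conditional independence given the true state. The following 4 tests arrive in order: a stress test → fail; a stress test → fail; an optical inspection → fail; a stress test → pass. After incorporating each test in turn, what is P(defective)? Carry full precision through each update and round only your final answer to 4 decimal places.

After a stress test='fail': P(defective) = 0.45·0.1000 / (0.45·0.1000 + 0.25·0.9000) ≈ 0.1667
After a stress test='fail': P(defective) = 0.45·0.1667 / (0.45·0.1667 + 0.25·0.8333) ≈ 0.2647
After an optical inspection='fail': P(defective) = 0.65·0.2647 / (0.65·0.2647 + 0.55·0.7353) ≈ 0.2985
After a stress test='pass': P(defective) = 0.55·0.2985 / (0.55·0.2985 + 0.75·0.7015) ≈ 0.2378

0.2378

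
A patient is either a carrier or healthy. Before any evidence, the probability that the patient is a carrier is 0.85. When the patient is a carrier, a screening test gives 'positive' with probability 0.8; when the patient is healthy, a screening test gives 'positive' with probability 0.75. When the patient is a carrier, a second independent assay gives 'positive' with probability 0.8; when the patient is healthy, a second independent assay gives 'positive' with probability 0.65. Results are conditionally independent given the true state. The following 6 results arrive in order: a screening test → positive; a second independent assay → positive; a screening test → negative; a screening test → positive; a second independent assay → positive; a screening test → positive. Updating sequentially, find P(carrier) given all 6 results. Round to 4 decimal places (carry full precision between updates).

After a screening test='positive': P(carrier) = 0.8·0.8500 / (0.8·0.8500 + 0.75·0.1500) ≈ 0.8580
After a second independent assay='positive': P(carrier) = 0.8·0.8580 / (0.8·0.8580 + 0.65·0.1420) ≈ 0.8815
After a screening test='negative': P(carrier) = 0.2·0.8815 / (0.2·0.8815 + 0.25·0.1185) ≈ 0.8561
After a screening test='positive': P(carrier) = 0.8·0.8561 / (0.8·0.8561 + 0.75·0.1439) ≈ 0.8639
After a second independent assay='positive': P(carrier) = 0.8·0.8639 / (0.8·0.8639 + 0.65·0.1361) ≈ 0.8865
After a screening test='positive': P(carrier) = 0.8·0.8865 / (0.8·0.8865 + 0.75·0.1135) ≈ 0.8929

0.8929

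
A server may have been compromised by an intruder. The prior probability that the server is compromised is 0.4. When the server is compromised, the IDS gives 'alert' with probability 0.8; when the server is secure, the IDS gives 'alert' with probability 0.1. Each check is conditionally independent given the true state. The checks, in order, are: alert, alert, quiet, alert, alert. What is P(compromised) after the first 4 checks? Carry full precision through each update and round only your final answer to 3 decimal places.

After 'alert': P(compromised) = 0.8·0.4000 / (0.8·0.4000 + 0.1·0.6000) ≈ 0.8421
After 'alert': P(compromised) = 0.8·0.8421 / (0.8·0.8421 + 0.1·0.1579) ≈ 0.9771
After 'quiet': P(compromised) = 0.2·0.9771 / (0.2·0.9771 + 0.9·0.0229) ≈ 0.9046
After 'alert': P(compromised) = 0.8·0.9046 / (0.8·0.9046 + 0.1·0.0954) ≈ 0.9870

0.987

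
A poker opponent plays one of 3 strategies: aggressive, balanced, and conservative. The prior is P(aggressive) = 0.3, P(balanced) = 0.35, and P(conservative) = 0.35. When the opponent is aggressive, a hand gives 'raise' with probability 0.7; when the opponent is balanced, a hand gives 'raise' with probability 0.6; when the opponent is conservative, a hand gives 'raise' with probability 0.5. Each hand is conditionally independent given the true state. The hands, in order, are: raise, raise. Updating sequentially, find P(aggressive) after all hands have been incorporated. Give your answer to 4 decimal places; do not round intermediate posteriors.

After 'raise': normaliser = 0.7·0.3000 + 0.6·0.3500 + 0.5·0.3500; P(aggressive) ≈ 0.3529, P(balanced) ≈ 0.3529, P(conservative) ≈ 0.2941
After 'raise': normaliser = 0.7·0.3529 + 0.6·0.3529 + 0.5·0.2941; P(aggressive) ≈ 0.4078, P(balanced) ≈ 0.3495, P(conservative) ≈ 0.2427

0.4078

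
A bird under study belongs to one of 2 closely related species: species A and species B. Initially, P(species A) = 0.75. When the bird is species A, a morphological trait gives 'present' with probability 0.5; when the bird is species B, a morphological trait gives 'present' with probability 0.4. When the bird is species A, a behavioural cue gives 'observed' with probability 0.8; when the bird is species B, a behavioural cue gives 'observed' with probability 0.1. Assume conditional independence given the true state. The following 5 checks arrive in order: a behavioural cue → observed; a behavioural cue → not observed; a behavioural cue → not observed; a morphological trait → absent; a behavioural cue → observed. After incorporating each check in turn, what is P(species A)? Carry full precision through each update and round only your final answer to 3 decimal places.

0.888

After a behavioural cue='observed': P(species A) = 0.8·0.7500 / (0.8·0.7500 + 0.1·0.2500) ≈ 0.9600
After a behavioural cue='not observed': P(species A) = 0.2·0.9600 / (0.2·0.9600 + 0.9·0.0400) ≈ 0.8421
After a behavioural cue='not observed': P(species A) = 0.2·0.8421 / (0.2·0.8421 + 0.9·0.1579) ≈ 0.5424
After a morphological trait='absent': P(species A) = 0.5·0.5424 / (0.5·0.5424 + 0.6·0.4576) ≈ 0.4969
After a behavioural cue='observed': P(species A) = 0.8·0.4969 / (0.8·0.4969 + 0.1·0.5031) ≈ 0.8877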